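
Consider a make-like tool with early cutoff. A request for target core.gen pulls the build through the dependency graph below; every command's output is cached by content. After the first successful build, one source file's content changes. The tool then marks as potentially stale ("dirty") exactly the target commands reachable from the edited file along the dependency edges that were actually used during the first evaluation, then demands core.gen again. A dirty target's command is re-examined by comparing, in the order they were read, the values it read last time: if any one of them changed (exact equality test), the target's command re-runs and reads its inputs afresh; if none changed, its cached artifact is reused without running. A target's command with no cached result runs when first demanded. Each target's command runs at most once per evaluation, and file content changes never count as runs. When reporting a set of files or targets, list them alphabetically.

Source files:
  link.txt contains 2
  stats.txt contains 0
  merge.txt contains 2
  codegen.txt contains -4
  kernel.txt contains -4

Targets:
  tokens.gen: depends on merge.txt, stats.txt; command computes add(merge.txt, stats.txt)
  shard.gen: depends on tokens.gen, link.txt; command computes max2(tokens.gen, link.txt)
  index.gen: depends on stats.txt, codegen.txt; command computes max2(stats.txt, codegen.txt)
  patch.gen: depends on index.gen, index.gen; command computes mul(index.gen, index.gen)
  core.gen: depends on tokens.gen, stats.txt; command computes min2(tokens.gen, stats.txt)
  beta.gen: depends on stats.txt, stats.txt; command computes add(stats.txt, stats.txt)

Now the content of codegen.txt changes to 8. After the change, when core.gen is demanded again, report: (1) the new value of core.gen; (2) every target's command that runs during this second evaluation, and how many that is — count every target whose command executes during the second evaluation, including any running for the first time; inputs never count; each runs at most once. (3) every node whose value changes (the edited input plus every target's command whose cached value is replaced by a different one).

First demand of the output computes:
  tokens.gen = add(2, 0) = 2
  core.gen = min2(2, 0) = 0

After the edit, cleaning proceeds:
  codegen.txt only reaches undemanded nodes; the second demand re-runs nothing.

Note the shortcut — codegen.txt feeds only undemanded nodes, so no recomputation happens.

Demanding core.gen again yields 0.
0 target commands run: none.
The nodes whose values change: codegen.txt.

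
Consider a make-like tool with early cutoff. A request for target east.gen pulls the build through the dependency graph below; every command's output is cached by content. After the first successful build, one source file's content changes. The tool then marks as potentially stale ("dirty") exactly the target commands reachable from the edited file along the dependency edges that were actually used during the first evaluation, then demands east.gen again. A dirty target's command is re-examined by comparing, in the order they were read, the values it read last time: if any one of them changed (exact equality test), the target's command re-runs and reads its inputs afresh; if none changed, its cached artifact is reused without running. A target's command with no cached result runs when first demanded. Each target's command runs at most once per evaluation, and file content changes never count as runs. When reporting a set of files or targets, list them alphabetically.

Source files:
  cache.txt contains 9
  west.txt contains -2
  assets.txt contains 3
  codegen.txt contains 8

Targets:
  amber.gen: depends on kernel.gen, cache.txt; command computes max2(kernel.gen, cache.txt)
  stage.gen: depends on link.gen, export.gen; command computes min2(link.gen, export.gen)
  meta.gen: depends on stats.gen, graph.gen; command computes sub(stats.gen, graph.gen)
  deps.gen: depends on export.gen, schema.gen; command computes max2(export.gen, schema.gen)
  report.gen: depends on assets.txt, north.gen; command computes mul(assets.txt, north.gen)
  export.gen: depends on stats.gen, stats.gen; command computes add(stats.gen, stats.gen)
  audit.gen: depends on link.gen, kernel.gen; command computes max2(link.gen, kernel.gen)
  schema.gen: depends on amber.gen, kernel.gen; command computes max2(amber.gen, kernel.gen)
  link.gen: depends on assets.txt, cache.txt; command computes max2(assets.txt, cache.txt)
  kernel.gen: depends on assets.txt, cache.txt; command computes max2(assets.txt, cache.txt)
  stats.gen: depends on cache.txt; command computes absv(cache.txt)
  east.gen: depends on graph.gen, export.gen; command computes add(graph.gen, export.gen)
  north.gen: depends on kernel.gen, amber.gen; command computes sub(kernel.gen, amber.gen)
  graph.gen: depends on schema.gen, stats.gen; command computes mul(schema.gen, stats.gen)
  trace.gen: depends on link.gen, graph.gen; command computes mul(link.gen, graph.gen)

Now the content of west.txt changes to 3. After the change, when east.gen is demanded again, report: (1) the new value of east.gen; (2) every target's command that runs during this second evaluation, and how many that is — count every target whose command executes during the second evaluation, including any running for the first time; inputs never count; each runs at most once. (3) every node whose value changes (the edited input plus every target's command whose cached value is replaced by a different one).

Demanding east.gen again yields 99.
0 target commands run: none.
The nodes whose values change: west.txt.
Note the shortcut — nothing in the graph depends on west.txt at all, so no recomputation happens.

First demand of the output computes:
  kernel.gen = max2(3, 9) = 9
  amber.gen = max2(9, 9) = 9
  schema.gen = max2(9, 9) = 9
  stats.gen = absv(9) = 9
  export.gen = add(9, 9) = 18
  graph.gen = mul(9, 9) = 81
  east.gen = add(81, 18) = 99

After the edit, cleaning proceeds:
  no node depends on west.txt at all; the second demand re-runs nothing.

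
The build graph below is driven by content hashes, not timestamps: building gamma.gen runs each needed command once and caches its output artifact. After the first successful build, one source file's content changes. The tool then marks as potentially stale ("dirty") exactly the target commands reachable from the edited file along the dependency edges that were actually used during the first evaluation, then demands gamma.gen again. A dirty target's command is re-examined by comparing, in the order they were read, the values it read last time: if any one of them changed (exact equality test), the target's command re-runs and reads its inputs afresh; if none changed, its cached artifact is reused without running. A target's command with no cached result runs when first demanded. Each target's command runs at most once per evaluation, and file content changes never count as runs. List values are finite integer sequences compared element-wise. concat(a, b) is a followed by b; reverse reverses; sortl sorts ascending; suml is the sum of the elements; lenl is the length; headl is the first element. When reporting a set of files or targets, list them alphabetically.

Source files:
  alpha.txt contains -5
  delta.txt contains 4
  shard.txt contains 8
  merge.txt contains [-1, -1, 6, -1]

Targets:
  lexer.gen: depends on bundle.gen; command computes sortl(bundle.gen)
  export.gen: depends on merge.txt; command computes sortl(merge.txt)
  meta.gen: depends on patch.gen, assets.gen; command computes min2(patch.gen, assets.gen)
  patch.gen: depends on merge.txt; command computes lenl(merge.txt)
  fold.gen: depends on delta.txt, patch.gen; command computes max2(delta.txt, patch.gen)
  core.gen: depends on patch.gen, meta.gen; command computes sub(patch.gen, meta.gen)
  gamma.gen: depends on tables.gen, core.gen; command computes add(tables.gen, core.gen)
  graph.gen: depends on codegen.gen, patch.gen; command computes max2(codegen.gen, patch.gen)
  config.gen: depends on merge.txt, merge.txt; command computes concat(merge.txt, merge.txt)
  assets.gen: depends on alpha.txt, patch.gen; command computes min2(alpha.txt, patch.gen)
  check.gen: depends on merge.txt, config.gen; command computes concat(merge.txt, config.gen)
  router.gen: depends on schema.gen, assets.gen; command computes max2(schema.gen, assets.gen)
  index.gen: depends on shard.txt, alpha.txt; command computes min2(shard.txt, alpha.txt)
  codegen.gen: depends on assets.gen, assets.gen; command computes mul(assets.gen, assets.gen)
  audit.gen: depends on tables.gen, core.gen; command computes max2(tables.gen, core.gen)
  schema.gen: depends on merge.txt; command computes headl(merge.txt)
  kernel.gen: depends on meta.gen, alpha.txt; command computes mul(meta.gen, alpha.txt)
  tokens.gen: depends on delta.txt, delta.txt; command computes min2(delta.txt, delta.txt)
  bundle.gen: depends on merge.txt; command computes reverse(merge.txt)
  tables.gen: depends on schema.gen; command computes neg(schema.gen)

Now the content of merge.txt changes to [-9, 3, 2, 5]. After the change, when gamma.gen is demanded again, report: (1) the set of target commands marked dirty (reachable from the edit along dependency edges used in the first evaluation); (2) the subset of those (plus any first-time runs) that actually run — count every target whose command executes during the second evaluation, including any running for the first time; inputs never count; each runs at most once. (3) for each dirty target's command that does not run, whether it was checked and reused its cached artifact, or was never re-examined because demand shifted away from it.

Dirty set: assets.gen, core.gen, gamma.gen, meta.gen, patch.gen, schema.gen, tables.gen.
Run set: gamma.gen, patch.gen, schema.gen, tables.gen (4 run).
Re-examined without running (cache reused): assets.gen, core.gen, meta.gen.
The important point: at assets.gen every value read last time is unchanged, so the dirty flag clears without a run.

Initial pass — values computed on the first demand:
  patch.gen = lenl([-1, -1, 6, -1]) = 4
  assets.gen = min2(-5, 4) = -5
  meta.gen = min2(4, -5) = -5
  core.gen = sub(4, -5) = 9
  schema.gen = headl([-1, -1, 6, -1]) = -1
  tables.gen = neg(-1) = 1
  gamma.gen = add(1, 9) = 10

Second demand — change propagation:
  patch.gen: re-runs because merge.txt [-1, -1, 6, -1]->[-9, 3, 2, 5]; new result 4 (unchanged).
  assets.gen: re-examined; everything it read last time is the same (alpha.txt unchanged, patch.gen unchanged) — cache -5 kept, no run.
  meta.gen: re-examined; everything it read last time is the same (patch.gen unchanged, assets.gen unchanged) — cache -5 kept, no run.
  core.gen: re-examined; everything it read last time is the same (patch.gen unchanged, meta.gen unchanged) — cache 9 kept, no run.
  schema.gen: re-runs because merge.txt [-1, -1, 6, -1]->[-9, 3, 2, 5]; new result -9.
  tables.gen: re-runs because schema.gen -1->-9; new result 9.
  gamma.gen: re-runs because tables.gen 1->9; new result 18.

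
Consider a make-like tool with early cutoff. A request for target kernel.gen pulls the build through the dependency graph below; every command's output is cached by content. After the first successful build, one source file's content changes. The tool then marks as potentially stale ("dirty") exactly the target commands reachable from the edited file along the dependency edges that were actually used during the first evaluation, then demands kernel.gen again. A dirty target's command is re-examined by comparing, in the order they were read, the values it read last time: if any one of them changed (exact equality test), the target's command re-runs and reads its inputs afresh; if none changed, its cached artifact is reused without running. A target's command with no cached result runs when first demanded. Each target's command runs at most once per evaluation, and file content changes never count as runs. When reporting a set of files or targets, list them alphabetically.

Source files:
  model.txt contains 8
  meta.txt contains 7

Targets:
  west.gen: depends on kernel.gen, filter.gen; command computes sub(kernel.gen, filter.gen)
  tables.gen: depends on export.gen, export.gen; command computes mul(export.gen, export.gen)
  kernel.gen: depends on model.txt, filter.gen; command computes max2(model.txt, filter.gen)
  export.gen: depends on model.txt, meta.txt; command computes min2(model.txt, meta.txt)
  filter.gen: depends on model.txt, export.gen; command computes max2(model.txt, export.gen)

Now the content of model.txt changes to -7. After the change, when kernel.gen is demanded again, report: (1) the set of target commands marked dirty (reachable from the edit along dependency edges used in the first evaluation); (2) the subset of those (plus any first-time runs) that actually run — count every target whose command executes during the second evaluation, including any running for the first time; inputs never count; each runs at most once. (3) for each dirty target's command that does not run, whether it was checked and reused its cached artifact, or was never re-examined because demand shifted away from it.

First demand of the output computes:
  export.gen = min2(8, 7) = 7
  filter.gen = max2(8, 7) = 8
  kernel.gen = max2(8, 8) = 8

After the edit, cleaning proceeds:
  export.gen: a read changed (model.txt 8->-7) — executes, giving -7.
  filter.gen: a read changed (model.txt 8->-7; export.gen 7->-7) — executes, giving -7.
  kernel.gen: a read changed (model.txt 8->-7; filter.gen 8->-7) — executes, giving -7.

The edit dirties: export.gen, filter.gen, kernel.gen.
3 target commands run: export.gen, filter.gen, kernel.gen.
No dirty target's command escaped a run.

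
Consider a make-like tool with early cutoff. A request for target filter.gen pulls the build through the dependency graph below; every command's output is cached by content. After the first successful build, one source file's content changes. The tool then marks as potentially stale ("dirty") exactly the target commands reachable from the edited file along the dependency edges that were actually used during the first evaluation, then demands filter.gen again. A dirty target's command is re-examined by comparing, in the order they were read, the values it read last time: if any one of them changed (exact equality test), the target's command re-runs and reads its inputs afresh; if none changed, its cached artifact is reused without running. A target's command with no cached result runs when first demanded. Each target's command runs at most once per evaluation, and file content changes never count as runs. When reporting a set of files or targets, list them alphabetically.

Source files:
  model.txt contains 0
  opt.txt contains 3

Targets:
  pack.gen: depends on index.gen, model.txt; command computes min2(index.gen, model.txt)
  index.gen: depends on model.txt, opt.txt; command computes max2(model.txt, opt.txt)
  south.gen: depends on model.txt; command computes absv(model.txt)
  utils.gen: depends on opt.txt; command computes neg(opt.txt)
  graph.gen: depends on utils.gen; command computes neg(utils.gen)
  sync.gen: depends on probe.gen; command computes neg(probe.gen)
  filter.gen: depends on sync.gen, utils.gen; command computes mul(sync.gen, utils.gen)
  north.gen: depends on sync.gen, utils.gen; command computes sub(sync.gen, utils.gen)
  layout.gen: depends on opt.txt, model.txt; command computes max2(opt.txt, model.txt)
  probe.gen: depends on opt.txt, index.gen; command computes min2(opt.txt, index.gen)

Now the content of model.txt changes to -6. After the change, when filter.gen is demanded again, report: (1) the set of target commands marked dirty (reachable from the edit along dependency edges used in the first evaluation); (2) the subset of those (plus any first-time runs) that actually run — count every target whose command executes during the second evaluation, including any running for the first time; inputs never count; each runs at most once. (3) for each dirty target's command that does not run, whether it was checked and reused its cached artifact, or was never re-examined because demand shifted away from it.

First demand of the output computes:
  index.gen = max2(0, 3) = 3
  probe.gen = min2(3, 3) = 3
  sync.gen = neg(3) = -3
  utils.gen = neg(3) = -3
  filter.gen = mul(-3, -3) = 9

After the edit, cleaning proceeds:
  index.gen: a read changed (model.txt 0->-6) — executes, giving 3 — identical to its old value.
  probe.gen: dirty, but its reads are unchanged (opt.txt unchanged, index.gen unchanged); cached 3 stands.
  sync.gen: dirty, but its reads are unchanged (probe.gen unchanged); cached -3 stands.
  filter.gen: dirty, but its reads are unchanged (sync.gen unchanged, utils.gen unchanged); cached 9 stands.

Note the absorption at index.gen: it re-runs yet its value is the same, leaving the output's value untouched.

The edit dirties: filter.gen, index.gen, probe.gen, sync.gen.
1 target commands run: index.gen.
Cache hits after checking: filter.gen, probe.gen, sync.gen.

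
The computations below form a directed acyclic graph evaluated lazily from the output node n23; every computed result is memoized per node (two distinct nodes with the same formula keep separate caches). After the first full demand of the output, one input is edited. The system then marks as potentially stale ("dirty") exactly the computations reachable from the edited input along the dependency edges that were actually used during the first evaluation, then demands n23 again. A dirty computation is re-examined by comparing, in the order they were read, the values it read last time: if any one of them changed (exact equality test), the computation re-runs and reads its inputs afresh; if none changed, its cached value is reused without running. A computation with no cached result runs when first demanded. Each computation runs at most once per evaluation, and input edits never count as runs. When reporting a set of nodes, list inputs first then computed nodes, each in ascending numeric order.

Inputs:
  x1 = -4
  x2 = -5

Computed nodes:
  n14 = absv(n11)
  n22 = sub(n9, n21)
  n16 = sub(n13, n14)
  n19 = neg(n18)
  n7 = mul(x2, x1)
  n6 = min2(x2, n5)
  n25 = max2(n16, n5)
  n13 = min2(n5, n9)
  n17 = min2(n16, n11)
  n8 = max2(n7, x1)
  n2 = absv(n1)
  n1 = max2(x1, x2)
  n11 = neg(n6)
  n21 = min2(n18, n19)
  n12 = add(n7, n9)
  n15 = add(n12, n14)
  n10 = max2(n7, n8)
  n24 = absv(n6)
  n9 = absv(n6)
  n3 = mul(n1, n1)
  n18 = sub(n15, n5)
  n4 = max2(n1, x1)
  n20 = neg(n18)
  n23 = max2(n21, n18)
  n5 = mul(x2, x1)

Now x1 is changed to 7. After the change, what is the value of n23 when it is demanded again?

First demand of the output computes:
  n5 = mul(-5, -4) = 20
  n6 = min2(-5, 20) = -5
  n7 = mul(-5, -4) = 20
  n9 = absv(-5) = 5
  n11 = neg(-5) = 5
  n12 = add(20, 5) = 25
  n14 = absv(5) = 5
  n15 = add(25, 5) = 30
  n18 = sub(30, 20) = 10
  n19 = neg(10) = -10
  n21 = min2(10, -10) = -10
  n23 = max2(-10, 10) = 10

After the edit, cleaning proceeds:
  n5: a read changed (x1 -4->7) — executes, giving -35.
  n6: a read changed (n5 20->-35) — executes, giving -35.
  n7: a read changed (x1 -4->7) — executes, giving -35.
  n9: a read changed (n6 -5->-35) — executes, giving 35.
  n11: a read changed (n6 -5->-35) — executes, giving 35.
  n12: a read changed (n7 20->-35; n9 5->35) — executes, giving 0.
  n14: a read changed (n11 5->35) — executes, giving 35.
  n15: a read changed (n12 25->0; n14 5->35) — executes, giving 35.
  n18: a read changed (n15 30->35; n5 20->-35) — executes, giving 70.
  n19: a read changed (n18 10->70) — executes, giving -70.
  n21: a read changed (n18 10->70; n19 -10->-70) — executes, giving -70.
  n23: a read changed (n21 -10->-70; n18 10->70) — executes, giving 70.

Demanding n23 again yields 70.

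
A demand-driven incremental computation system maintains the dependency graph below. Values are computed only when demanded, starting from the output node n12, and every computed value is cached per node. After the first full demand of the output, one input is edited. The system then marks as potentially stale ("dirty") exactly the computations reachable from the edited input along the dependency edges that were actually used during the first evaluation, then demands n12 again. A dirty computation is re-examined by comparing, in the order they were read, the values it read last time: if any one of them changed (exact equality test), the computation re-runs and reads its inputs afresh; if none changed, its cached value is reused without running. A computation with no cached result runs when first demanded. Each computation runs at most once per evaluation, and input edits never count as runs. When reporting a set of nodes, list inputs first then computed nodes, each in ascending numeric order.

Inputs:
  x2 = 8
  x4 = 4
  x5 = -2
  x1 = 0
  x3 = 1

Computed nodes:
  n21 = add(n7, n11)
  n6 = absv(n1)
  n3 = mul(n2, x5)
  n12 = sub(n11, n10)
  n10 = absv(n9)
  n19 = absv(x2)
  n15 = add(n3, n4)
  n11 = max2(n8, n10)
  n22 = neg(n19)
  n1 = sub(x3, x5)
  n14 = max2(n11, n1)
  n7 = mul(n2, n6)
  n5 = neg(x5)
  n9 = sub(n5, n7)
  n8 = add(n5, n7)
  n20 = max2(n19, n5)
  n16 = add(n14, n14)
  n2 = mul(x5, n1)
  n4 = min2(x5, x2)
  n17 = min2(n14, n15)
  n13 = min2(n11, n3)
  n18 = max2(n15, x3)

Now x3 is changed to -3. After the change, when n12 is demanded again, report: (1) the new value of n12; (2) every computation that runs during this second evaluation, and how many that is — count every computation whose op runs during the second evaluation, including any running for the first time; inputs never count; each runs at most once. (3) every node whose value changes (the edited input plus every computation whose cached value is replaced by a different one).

First evaluation (everything demanded from the output):
  n1 = sub(1, -2) = 3
  n2 = mul(-2, 3) = -6
  n5 = neg(-2) = 2
  n6 = absv(3) = 3
  n7 = mul(-6, 3) = -18
  n8 = add(2, -18) = -16
  n9 = sub(2, -18) = 20
  n10 = absv(20) = 20
  n11 = max2(-16, 20) = 20
  n12 = sub(20, 20) = 0

Propagation after the edit:
  n1: runs — x3 1->-3; result -1.
  n2: runs — n1 3->-1; result 2.
  n6: runs — n1 3->-1; result 1.
  n7: runs — n2 -6->2; n6 3->1; result 2.
  n8: runs — n7 -18->2; result 4.
  n9: runs — n7 -18->2; result 0.
  n10: runs — n9 20->0; result 0.
  n11: runs — n8 -16->4; n10 20->0; result 4.
  n12: runs — n11 20->4; n10 20->0; result 4.

New value of n12: 4.
Computations that run: n1, n2, n6, n7, n8, n9, n10, n11, n12 — 9 in total.
Values that change: x3, n1, n2, n6, n7, n8, n9, n10, n11, n12.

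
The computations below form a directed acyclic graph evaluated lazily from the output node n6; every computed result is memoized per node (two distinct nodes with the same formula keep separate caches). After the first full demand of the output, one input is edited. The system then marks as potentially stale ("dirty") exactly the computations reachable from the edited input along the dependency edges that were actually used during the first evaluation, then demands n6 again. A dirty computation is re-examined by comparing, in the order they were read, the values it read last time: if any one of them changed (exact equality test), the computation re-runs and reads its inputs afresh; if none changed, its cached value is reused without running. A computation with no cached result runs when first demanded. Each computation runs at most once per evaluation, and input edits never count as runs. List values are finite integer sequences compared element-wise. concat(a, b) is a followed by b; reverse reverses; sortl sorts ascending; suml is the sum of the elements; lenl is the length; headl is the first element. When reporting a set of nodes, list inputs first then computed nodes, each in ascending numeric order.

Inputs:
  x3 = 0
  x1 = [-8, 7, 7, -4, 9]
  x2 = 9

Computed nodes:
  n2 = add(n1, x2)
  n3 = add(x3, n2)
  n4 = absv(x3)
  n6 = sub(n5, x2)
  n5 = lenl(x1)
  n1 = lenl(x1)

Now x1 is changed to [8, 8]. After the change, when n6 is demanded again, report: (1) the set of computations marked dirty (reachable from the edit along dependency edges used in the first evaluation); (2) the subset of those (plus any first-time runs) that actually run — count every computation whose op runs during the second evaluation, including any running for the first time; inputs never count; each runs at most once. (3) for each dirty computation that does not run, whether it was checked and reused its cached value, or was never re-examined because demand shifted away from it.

The edit dirties: n5, n6.
2 computations run: n5, n6.
No dirty computation escaped a run.

First demand of the output computes:
  n5 = lenl([-8, 7, 7, -4, 9]) = 5
  n6 = sub(5, 9) = -4

After the edit, cleaning proceeds:
  n5: a read changed (x1 [-8, 7, 7, -4, 9]->[8, 8]) — executes, giving 2.
  n6: a read changed (n5 5->2) — executes, giving -7.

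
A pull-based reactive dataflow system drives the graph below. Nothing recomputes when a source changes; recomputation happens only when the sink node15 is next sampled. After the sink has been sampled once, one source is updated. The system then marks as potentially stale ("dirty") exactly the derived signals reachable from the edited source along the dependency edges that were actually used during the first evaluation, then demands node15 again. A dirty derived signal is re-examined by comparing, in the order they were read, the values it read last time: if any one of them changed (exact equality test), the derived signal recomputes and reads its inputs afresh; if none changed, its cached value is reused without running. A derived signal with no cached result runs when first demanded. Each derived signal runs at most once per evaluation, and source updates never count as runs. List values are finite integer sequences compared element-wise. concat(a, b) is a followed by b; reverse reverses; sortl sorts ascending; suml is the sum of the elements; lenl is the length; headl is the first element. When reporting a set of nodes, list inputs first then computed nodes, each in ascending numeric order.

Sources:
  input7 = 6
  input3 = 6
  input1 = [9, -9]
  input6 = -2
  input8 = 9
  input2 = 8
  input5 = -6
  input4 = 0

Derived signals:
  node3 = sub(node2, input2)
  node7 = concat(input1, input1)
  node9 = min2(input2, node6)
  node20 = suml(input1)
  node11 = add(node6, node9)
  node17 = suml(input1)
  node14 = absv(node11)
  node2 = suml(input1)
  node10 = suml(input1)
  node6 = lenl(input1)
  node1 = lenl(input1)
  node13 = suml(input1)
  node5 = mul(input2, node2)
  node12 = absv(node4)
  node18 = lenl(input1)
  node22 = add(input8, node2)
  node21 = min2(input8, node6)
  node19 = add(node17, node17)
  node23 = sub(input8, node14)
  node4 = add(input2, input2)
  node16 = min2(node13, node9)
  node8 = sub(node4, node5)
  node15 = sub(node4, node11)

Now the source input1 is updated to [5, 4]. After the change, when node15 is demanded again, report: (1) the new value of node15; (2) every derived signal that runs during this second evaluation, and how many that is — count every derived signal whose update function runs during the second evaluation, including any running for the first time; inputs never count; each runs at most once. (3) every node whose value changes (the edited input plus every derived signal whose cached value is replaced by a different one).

First evaluation (everything demanded from the output):
  node4 = add(8, 8) = 16
  node6 = lenl([9, -9]) = 2
  node9 = min2(8, 2) = 2
  node11 = add(2, 2) = 4
  node15 = sub(16, 4) = 12

Propagation after the edit:
  node6: runs — input1 [9, -9]->[5, 4]; result 2 (same value as before).
  node9: checked — values it read are unchanged (input2 unchanged, node6 unchanged); reused cached 2 without running.
  node11: checked — values it read are unchanged (node6 unchanged, node9 unchanged); reused cached 4 without running.
  node15: checked — values it read are unchanged (node4 unchanged, node11 unchanged); reused cached 12 without running.

Key observation: the change is absorbed at node6 — it re-runs but produces the same value, and the output's value is unchanged.

New value of node15: 12.
Derived signals that run: node6 — 1 in total.
Values that change: input1.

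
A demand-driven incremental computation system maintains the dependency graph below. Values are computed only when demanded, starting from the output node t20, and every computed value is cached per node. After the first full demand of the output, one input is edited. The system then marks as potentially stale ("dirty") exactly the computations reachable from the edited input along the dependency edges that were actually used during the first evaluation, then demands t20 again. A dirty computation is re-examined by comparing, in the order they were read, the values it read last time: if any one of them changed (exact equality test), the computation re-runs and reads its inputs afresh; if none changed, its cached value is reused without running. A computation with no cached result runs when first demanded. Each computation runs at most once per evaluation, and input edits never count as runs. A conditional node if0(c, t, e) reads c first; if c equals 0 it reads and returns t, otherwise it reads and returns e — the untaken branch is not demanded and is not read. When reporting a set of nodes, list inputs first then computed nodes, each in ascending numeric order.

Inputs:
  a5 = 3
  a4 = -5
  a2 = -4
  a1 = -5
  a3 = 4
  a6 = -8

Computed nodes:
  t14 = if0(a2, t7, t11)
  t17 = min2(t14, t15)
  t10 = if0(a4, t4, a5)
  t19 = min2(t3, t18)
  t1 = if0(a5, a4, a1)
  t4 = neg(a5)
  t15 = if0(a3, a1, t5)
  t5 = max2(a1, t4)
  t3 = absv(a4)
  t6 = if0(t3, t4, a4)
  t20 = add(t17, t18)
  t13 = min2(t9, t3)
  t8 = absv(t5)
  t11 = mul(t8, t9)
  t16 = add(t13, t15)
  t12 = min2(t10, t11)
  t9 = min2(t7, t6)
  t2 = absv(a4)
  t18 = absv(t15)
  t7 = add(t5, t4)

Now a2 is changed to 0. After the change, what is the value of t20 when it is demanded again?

New value of t20: -3.

First evaluation (everything demanded from the output):
  t3 = absv(-5) = 5
  t4 = neg(3) = -3
  t5 = max2(-5, -3) = -3
  t6 = if0(t3=5 -> else branch a4) = -5
  t7 = add(-3, -3) = -6
  t8 = absv(-3) = 3
  t9 = min2(-6, -5) = -6
  t11 = mul(3, -6) = -18
  t14 = if0(a2=-4 -> else branch t11) = -18
  t15 = if0(a3=4 -> else branch t5) = -3
  t17 = min2(-18, -3) = -18
  t18 = absv(-3) = 3
  t20 = add(-18, 3) = -15

Propagation after the edit:
  t14: runs — a2 -4->0; result -6.
  t17: runs — t14 -18->-6; result -6.
  t20: runs — t17 -18->-6; result -3.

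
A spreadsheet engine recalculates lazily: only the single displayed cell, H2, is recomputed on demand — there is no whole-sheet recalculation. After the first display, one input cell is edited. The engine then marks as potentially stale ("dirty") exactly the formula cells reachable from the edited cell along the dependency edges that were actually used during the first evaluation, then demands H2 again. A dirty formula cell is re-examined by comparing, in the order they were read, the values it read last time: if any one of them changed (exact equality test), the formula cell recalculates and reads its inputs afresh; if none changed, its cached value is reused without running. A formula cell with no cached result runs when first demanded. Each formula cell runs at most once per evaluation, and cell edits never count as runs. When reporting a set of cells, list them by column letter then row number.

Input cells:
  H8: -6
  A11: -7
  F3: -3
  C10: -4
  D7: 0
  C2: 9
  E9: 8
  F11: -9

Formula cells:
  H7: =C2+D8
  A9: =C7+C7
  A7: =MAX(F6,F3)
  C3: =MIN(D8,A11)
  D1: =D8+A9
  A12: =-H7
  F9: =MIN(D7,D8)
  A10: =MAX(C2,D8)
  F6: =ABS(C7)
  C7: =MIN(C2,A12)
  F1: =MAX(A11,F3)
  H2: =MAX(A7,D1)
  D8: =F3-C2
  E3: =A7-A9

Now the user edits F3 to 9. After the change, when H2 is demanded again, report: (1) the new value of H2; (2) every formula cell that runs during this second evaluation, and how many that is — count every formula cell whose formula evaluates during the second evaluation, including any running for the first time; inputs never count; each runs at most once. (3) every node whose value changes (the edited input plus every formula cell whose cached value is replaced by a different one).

New value of H2: 9.
Formula cells that run: A7, A9, A12, C7, D1, D8, F6, H2, H7 — 9 in total.
Values that change: A7, A9, A12, C7, D1, D8, F3, F6, H2, H7.

First evaluation (everything demanded from the output):
  D8 = -3 - 9 = -12
  H7 = 9 + -12 = -3
  A12 = -(-3) = 3
  C7 = MIN(9, 3) = 3
  A9 = 3 + 3 = 6
  D1 = -12 + 6 = -6
  F6 = ABS(3) = 3
  A7 = MAX(3, -3) = 3
  H2 = MAX(3, -6) = 3

Propagation after the edit:
  D8: runs — F3 -3->9; result 0.
  H7: runs — D8 -12->0; result 9.
  A12: runs — H7 -3->9; result -9.
  C7: runs — A12 3->-9; result -9.
  A9: runs — C7 3->-9; C7 3->-9; result -18.
  D1: runs — D8 -12->0; A9 6->-18; result -18.
  F6: runs — C7 3->-9; result 9.
  A7: runs — F6 3->9; F3 -3->9; result 9.
  H2: runs — A7 3->9; D1 -6->-18; result 9.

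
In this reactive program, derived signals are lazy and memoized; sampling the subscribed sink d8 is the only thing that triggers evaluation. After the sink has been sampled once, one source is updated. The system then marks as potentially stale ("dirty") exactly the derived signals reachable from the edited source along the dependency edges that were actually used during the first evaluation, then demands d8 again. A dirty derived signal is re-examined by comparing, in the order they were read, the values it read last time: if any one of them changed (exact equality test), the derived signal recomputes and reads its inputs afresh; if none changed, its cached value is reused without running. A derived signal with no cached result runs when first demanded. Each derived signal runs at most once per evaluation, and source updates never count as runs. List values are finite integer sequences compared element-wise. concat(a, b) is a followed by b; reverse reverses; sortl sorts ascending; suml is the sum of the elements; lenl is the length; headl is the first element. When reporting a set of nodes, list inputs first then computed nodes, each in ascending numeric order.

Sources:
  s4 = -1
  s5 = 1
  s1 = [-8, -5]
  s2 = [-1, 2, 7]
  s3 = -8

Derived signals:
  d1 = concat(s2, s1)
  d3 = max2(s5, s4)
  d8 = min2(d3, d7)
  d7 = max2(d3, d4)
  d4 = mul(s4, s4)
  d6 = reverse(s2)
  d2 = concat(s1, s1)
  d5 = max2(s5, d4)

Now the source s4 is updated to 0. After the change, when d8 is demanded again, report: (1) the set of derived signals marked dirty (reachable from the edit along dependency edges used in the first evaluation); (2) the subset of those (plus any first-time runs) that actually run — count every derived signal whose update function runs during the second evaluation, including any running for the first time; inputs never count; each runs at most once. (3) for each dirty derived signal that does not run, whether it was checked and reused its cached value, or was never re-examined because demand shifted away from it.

The edit dirties: d3, d4, d7, d8.
3 derived signals run: d3, d4, d7.
Cache hits after checking: d8.
Note where the cutoff bites: d8 is checked, finds nothing changed, and keeps its cache.

First demand of the output computes:
  d3 = max2(1, -1) = 1
  d4 = mul(-1, -1) = 1
  d7 = max2(1, 1) = 1
  d8 = min2(1, 1) = 1

After the edit, cleaning proceeds:
  d3: a read changed (s4 -1->0) — executes, giving 1 — identical to its old value.
  d4: a read changed (s4 -1->0; s4 -1->0) — executes, giving 0.
  d7: a read changed (d4 1->0) — executes, giving 1 — identical to its old value.
  d8: dirty, but its reads are unchanged (d3 unchanged, d7 unchanged); cached 1 stands.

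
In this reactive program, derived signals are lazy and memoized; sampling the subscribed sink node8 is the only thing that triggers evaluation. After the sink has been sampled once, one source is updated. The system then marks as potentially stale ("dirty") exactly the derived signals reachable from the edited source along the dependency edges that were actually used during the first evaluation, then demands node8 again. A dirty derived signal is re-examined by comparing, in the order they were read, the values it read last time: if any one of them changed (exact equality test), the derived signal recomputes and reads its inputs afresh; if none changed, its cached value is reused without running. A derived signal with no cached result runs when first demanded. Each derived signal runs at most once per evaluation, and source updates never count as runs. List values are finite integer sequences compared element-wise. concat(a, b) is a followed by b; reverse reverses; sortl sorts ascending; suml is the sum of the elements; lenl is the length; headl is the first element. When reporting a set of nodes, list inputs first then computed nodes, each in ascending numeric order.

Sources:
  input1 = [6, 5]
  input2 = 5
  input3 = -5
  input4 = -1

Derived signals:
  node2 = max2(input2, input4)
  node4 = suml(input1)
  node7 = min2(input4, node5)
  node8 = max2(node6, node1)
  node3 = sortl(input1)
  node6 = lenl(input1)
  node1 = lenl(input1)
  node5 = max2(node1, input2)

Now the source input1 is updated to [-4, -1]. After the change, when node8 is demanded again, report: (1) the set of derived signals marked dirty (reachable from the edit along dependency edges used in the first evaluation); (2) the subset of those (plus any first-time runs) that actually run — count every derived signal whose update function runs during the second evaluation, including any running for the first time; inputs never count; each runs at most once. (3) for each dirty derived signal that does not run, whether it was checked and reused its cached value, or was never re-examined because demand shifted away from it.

First demand of the output computes:
  node1 = lenl([6, 5]) = 2
  node6 = lenl([6, 5]) = 2
  node8 = max2(2, 2) = 2

After the edit, cleaning proceeds:
  node1: a read changed (input1 [6, 5]->[-4, -1]) — executes, giving 2 — identical to its old value.
  node6: a read changed (input1 [6, 5]->[-4, -1]) — executes, giving 2 — identical to its old value.
  node8: dirty, but its reads are unchanged (node6 unchanged, node1 unchanged); cached 2 stands.

Note where the cutoff bites: node8 is checked, finds nothing changed, and keeps its cache.

The edit dirties: node1, node6, node8.
2 derived signals run: node1, node6.
Cache hits after checking: node8.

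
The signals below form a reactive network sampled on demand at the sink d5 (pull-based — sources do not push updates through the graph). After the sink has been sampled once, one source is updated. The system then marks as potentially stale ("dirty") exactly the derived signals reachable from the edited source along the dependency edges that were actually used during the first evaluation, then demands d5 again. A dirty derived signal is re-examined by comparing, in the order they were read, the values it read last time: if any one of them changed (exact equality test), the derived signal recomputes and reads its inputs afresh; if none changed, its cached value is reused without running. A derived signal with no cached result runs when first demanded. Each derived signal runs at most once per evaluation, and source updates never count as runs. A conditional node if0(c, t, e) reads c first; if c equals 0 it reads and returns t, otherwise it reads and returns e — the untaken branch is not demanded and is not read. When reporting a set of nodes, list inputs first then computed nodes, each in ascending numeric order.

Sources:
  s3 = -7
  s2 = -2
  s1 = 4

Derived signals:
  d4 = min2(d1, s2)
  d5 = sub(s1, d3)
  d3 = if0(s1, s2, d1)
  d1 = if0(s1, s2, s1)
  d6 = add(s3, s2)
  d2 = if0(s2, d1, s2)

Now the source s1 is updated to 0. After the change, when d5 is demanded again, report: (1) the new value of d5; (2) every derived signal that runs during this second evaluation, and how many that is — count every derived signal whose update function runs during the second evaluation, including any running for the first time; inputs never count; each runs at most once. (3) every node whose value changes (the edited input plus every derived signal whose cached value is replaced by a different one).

Initial pass — values computed on the first demand:
  d1 = if0(s1=4 -> else branch s1) = 4
  d3 = if0(s1=4 -> else branch d1) = 4
  d5 = sub(4, 4) = 0

Second demand — change propagation:
  d1: dirty yet unreached — the second evaluation never asks for it.
  d3: re-runs because s1 4->0; new result -2.
  d5: re-runs because s1 4->0; d3 4->-2; new result 2.

The important point: the flipped condition redirects demand; d1 is left stale, never re-checked.

d5 now evaluates to 2.
Run set: d3, d5 (2 run).
Changed values: s1, d3, d5.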